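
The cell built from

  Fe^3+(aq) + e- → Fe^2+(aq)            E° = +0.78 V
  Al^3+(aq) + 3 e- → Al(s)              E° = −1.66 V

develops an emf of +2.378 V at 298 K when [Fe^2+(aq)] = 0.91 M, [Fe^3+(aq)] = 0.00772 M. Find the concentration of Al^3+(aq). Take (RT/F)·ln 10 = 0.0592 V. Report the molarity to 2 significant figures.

With Fe³⁺/Fe²⁺ at the cathode and Al³⁺/Al at the anode, E°cell = +0.78 − (−1.66) = +2.44 V (n = 3).
Since E = E° − (0.0592/n)·log Q, log Q = n(E° − E)/0.0592 = 3.142.
Balancing electrons gives 3 Fe^3+(aq) + Al(s) → 3 Fe^2+(aq) + Al^3+(aq); thus Q = ([Fe^2+(aq)]^3·[Al^3+(aq)]) / [Fe^3+(aq)]^3.
Substituting the known concentrations and solving, log [Al^3+(aq)] = −3.072 and [Al^3+(aq)] = 0.00085 M.

0.00085 M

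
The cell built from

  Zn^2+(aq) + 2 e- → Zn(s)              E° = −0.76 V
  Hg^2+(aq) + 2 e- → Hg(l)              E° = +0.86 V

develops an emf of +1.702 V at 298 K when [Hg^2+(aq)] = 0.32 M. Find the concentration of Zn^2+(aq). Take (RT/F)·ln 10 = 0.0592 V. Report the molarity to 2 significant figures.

0.00054 M

With Hg²⁺/Hg at the cathode and Zn²⁺/Zn at the anode, E°cell = +0.86 − (−0.76) = +1.62 V (n = 2).
From the Nernst equation, log Q = n(E° − E)/0.0592 = 2·(+1.62 − (+1.702))/0.0592 = −2.770.
The balanced reaction is Hg^2+(aq) + Zn(s) → Hg(l) + Zn^2+(aq), so Q = [Zn^2+(aq)] / [Hg^2+(aq)].
Solving for the unknown gives log [Zn^2+(aq)] = −3.265, so [Zn^2+(aq)] ≈ 0.00054 M.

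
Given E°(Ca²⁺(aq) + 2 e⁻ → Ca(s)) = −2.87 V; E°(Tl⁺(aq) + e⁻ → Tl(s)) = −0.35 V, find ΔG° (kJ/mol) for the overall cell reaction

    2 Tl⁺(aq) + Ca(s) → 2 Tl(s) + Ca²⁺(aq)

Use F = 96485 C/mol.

−486 kJ/mol

In the reaction as written Tl⁺(aq) is reduced, so the Tl⁺/Tl couple is the cathode and Ca²⁺/Ca is the anode.
E°cell = −0.35 − (−2.87) = +2.52 V; balancing electrons gives n = 2.
ΔG° = −nFE°cell = −(2)(96485)(+2.52) J/mol = −486 kJ/mol.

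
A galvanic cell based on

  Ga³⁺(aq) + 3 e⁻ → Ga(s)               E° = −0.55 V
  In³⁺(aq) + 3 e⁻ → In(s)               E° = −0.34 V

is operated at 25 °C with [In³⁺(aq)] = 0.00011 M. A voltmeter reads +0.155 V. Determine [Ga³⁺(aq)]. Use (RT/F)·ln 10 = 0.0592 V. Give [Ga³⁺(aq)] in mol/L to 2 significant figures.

The In³⁺/In couple has the larger reduction potential, so it is the cathode: E°cell = −0.34 − (−0.55) = +0.21 V and n = 3.
Rearranging E = E° − (0.0592/n)·log Q gives log Q = 3(+0.21 − (+0.155))/0.0592 = 2.787.
Balancing electrons gives In³⁺(aq) + Ga(s) → In(s) + Ga³⁺(aq); thus Q = [Ga³⁺(aq)] / [In³⁺(aq)].
Isolating [Ga³⁺(aq)] in Q = 10^{2.787} yields log [Ga³⁺(aq)] = −1.172, i.e. 0.067 M.

0.067 M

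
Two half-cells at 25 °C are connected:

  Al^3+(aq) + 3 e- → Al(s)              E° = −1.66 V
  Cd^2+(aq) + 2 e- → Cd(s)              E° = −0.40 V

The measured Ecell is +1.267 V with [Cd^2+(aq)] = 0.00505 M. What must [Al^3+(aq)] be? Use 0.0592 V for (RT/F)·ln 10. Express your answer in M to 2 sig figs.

0.00016 M

The Cd²⁺/Cd couple has the larger reduction potential, so it is the cathode: E°cell = −0.40 − (−1.66) = +1.26 V and n = 6.
Since E = E° − (0.0592/n)·log Q, log Q = n(E° − E)/0.0592 = −0.709.
The balanced reaction is 3 Cd^2+(aq) + 2 Al(s) → 3 Cd(s) + 2 Al^3+(aq), so Q = [Al^3+(aq)]^2 / [Cd^2+(aq)]^3.
Isolating [Al^3+(aq)] in Q = 10^{−0.709} yields log [Al^3+(aq)] = −3.800, i.e. 0.00016 M.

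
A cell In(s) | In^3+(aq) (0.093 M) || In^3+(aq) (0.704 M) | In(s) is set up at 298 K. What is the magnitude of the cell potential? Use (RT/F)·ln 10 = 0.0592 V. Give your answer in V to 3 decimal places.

For a concentration cell E°cell = 0, since both electrodes use the same couple.
The compartment with the higher In^3+(aq) concentration (0.704 M) acts as the cathode; ions are reduced there and produced at the dilute (0.093 M) anode.
With n = 3, Ecell = −(0.0592/3)·log([dilute]/[conc]) = −(0.0592/3)·log(0.093/0.704) = +0.017 V.

0.017 V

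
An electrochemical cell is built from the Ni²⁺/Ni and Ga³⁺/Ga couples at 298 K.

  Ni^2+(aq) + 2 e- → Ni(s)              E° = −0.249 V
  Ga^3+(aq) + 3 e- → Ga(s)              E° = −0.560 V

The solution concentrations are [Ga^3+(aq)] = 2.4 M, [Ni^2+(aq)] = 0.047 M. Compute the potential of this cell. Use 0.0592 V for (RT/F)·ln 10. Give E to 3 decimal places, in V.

+0.264 V

Ni²⁺/Ni is reduced (cathode, E° = −0.249 V) and Ga³⁺/Ga is oxidized (anode).
E°cell = −0.249 − (−0.560) = +0.311 V, with n = 6 electrons transferred.
The balanced reaction is 3 Ni^2+(aq) + 2 Ga(s) → 3 Ni(s) + 2 Ga^3+(aq), so Q = [Ga^3+(aq)]^2 / [Ni^2+(aq)]^3 = 5.55×10^4 and log Q = 4.744.
E = E° − (0.0592/n)·log Q = +0.311 − (0.0592/6)(4.744) = +0.264 V.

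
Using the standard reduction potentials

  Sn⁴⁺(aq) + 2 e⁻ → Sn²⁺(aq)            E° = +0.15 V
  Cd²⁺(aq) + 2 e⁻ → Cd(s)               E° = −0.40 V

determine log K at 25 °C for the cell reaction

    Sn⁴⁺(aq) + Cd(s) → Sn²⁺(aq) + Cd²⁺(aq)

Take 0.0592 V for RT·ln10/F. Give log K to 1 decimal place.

log K = 18.6

The Sn⁴⁺/Sn²⁺ couple is reduced (cathode); E°cell = +0.15 − (−0.40) = +0.55 V with n = 2.
At equilibrium E = 0, so log K = nE°cell / 0.0592 = (2)(+0.55) / 0.0592 = 18.6.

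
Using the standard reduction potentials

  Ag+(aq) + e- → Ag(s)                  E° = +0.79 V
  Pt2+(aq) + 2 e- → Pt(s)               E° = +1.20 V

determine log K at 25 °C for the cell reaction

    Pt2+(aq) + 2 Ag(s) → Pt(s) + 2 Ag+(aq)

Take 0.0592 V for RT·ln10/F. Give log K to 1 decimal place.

The Pt²⁺/Pt couple is reduced (cathode); E°cell = +1.20 − (+0.79) = +0.41 V with n = 2.
At equilibrium E = 0, so log K = nE°cell / 0.0592 = (2)(+0.41) / 0.0592 = 13.9.

log K = 13.9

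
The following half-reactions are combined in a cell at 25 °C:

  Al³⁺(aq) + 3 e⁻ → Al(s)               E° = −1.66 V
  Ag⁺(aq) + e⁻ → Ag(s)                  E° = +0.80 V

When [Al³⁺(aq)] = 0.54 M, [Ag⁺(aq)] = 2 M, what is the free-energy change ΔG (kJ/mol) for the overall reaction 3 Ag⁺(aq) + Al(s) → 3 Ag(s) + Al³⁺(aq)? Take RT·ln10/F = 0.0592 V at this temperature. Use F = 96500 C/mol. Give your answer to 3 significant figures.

With Ag⁺/Ag reduced at the cathode, E°cell = +0.80 − (−1.66) = +2.46 V and n = 3.
Q = [Al³⁺(aq)] / [Ag⁺(aq)]^3 = 0.0675, so log Q = −1.171 and E = +2.46 − (0.0592/3)(−1.171) = +2.4831 V.
ΔG = −nFE = −(3)(96500)(+2.4831) J/mol = −719 kJ/mol.

−719 kJ/mol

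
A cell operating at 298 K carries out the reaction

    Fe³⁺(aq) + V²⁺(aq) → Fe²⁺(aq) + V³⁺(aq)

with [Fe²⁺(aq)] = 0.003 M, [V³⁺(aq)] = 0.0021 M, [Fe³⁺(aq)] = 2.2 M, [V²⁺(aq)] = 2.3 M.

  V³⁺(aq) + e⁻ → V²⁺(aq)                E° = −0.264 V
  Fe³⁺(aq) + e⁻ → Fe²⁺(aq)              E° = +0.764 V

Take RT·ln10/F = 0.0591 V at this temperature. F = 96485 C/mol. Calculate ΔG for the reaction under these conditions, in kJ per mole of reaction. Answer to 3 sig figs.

−133 kJ/mol

The standard cell potential is +0.764 − (−0.264) = +1.028 V, with n = 1 electron in the balanced equation.
Q = ([Fe²⁺(aq)]·[V³⁺(aq)]) / ([Fe³⁺(aq)]·[V²⁺(aq)]) = 1.25×10^−6, so log Q = −5.905 and E = +1.028 − (0.0591/1)(−5.905) = +1.3770 V.
ΔG = −nFE = −(1)(96485)(+1.3770) J/mol = −133 kJ/mol.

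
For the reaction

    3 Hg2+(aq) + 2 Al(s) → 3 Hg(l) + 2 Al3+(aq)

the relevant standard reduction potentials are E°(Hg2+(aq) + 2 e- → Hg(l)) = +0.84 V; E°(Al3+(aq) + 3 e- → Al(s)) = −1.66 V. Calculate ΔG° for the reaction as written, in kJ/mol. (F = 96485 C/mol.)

−1447 kJ/mol

In the reaction as written Hg2+(aq) is reduced, so the Hg²⁺/Hg couple is the cathode and Al³⁺/Al is the anode.
E°cell = +0.84 − (−1.66) = +2.50 V; balancing electrons gives n = 6.
ΔG° = −nFE°cell = −(6)(96485)(+2.50) J/mol = −1447 kJ/mol.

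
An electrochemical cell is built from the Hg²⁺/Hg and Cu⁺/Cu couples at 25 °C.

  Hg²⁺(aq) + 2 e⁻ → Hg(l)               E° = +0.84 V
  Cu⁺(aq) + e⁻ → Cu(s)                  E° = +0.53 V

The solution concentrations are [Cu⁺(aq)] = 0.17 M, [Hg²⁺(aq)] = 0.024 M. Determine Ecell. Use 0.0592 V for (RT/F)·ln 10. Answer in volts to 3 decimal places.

The Hg²⁺/Hg couple has the more positive E°, so it is the cathode; Cu⁺/Cu is the anode.
E°cell = E°cat − E°an = +0.84 − (+0.53) = +0.31 V; n = 2.
The balanced reaction is Hg²⁺(aq) + 2 Cu(s) → Hg(l) + 2 Cu⁺(aq), so Q = [Cu⁺(aq)]^2 / [Hg²⁺(aq)] = 1.2 and log Q = 0.081.
By the Nernst equation, E = +0.31 − (0.0592/2)·(0.081) = +0.308 V.

+0.308 V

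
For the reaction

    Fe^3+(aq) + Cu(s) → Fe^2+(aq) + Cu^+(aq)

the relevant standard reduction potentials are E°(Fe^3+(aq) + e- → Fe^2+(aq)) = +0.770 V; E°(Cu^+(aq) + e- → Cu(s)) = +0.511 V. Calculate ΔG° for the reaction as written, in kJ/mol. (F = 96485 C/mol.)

In the reaction as written Fe^3+(aq) is reduced, so the Fe³⁺/Fe²⁺ couple is the cathode and Cu⁺/Cu is the anode.
E°cell = +0.770 − (+0.511) = +0.259 V; balancing electrons gives n = 1.
ΔG° = −nFE°cell = −(1)(96485)(+0.259) J/mol = −25.0 kJ/mol.

−25.0 kJ/mol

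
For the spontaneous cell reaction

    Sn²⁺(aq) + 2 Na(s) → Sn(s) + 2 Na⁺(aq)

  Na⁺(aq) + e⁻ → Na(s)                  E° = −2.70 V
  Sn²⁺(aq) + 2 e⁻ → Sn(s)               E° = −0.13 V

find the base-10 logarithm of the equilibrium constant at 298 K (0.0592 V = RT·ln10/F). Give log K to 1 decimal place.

log K = 86.8

The Sn²⁺/Sn couple is reduced (cathode); E°cell = −0.13 − (−2.70) = +2.57 V with n = 2.
At equilibrium E = 0, so log K = nE°cell / 0.0592 = (2)(+2.57) / 0.0592 = 86.8.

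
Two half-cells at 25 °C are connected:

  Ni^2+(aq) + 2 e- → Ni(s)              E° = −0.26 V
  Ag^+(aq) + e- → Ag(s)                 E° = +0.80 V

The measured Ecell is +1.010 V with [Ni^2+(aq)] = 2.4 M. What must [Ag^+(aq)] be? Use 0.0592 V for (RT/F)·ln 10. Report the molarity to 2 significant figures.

With Ag⁺/Ag at the cathode and Ni²⁺/Ni at the anode, E°cell = +0.80 − (−0.26) = +1.06 V (n = 2).
Rearranging E = E° − (0.0592/n)·log Q gives log Q = 2(+1.06 − (+1.010))/0.0592 = 1.689.
Balancing electrons gives 2 Ag^+(aq) + Ni(s) → 2 Ag(s) + Ni^2+(aq); thus Q = [Ni^2+(aq)] / [Ag^+(aq)]^2.
Substituting the known concentrations and solving, log [Ag^+(aq)] = −0.654 and [Ag^+(aq)] = 0.22 M.

0.22 M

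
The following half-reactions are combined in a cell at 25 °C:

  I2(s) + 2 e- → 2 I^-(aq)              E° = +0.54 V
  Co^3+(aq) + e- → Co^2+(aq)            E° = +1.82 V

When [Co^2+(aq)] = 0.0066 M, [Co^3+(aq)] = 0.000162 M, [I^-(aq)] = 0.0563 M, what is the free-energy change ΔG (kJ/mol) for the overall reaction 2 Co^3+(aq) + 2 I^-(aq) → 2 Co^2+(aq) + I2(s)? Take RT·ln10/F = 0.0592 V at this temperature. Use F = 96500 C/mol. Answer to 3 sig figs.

−214 kJ/mol

With Co³⁺/Co²⁺ reduced at the cathode, E°cell = +1.82 − (+0.54) = +1.28 V and n = 2.
Here Q = [Co^2+(aq)]^2 / ([Co^3+(aq)]^2·[I^-(aq)]^2) = 5.24×10^5 (log Q = 5.719), giving E = +1.28 − (0.0592/2)·(5.719) = +1.1107 V.
ΔG = −nFE = −(2)(96500)(+1.1107) J/mol = −214 kJ/mol.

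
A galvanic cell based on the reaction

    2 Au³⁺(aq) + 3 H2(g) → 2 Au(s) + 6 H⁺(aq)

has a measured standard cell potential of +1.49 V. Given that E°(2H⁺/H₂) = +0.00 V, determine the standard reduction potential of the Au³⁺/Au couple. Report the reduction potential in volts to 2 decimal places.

In the reaction as written the Au³⁺/Au couple is reduced (cathode) and 2H⁺/H₂ is oxidized (anode), so E°cell = E°(Au³⁺/Au) − E°(2H⁺/H₂).
E°(Au³⁺/Au) = E°cell + E°(anode) = +1.49 + (+0.00) = +1.49 V.

+1.49 V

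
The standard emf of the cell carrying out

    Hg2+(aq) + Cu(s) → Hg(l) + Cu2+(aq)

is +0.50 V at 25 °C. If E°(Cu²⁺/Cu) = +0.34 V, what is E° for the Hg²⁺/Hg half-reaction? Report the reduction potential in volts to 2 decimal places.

In the reaction as written the Hg²⁺/Hg couple is reduced (cathode) and Cu²⁺/Cu is oxidized (anode), so E°cell = E°(Hg²⁺/Hg) − E°(Cu²⁺/Cu).
E°(Hg²⁺/Hg) = E°cell + E°(anode) = +0.50 + (+0.34) = +0.84 V.

+0.84 V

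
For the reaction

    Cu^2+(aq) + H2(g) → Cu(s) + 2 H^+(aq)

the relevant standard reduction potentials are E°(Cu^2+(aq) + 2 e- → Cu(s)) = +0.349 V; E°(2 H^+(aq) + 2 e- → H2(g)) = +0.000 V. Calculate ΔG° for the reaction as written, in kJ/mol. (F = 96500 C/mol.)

−67.4 kJ/mol

In the reaction as written Cu^2+(aq) is reduced, so the Cu²⁺/Cu couple is the cathode and 2H⁺/H₂ is the anode.
E°cell = +0.349 − (+0.000) = +0.349 V; balancing electrons gives n = 2.
ΔG° = −nFE°cell = −(2)(96500)(+0.349) J/mol = −67.4 kJ/mol.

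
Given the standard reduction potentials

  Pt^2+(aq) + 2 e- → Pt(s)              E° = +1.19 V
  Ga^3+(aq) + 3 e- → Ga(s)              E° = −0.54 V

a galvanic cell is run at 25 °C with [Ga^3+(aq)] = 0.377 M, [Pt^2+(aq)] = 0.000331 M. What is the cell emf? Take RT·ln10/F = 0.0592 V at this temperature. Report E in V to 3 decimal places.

Since E°(Pt²⁺/Pt) > E°(Ga³⁺/Ga), Pt²⁺/Pt serves as the cathode.
The standard potential is +1.19 − (−0.54) = +1.73 V and the balanced reaction transfers n = 6 electrons.
The balanced reaction is 3 Pt^2+(aq) + 2 Ga(s) → 3 Pt(s) + 2 Ga^3+(aq), so Q = [Ga^3+(aq)]^2 / [Pt^2+(aq)]^3 = 3.92×10^9 and log Q = 9.593.
E = E° − (0.0592/n)·log Q = +1.73 − (0.0592/6)(9.593) = +1.635 V.

+1.635 V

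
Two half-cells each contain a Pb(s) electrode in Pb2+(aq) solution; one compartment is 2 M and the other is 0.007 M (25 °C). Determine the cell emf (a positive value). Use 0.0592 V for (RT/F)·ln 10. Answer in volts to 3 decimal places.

For a concentration cell E°cell = 0, since both electrodes use the same couple.
The compartment with the higher Pb2+(aq) concentration (2 M) acts as the cathode; ions are reduced there and produced at the dilute (0.007 M) anode.
With n = 2, Ecell = −(0.0592/2)·log([dilute]/[conc]) = −(0.0592/2)·log(0.007/2) = +0.073 V.

0.073 V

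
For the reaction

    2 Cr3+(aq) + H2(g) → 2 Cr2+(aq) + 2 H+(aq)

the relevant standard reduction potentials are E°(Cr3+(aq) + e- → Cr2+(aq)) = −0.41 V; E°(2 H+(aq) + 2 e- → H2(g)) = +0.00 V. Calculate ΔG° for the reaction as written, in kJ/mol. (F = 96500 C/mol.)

+79.1 kJ/mol

In the reaction as written Cr3+(aq) is reduced, so the Cr³⁺/Cr²⁺ couple is the cathode and 2H⁺/H₂ is the anode.
E°cell = −0.41 − (+0.00) = −0.41 V; balancing electrons gives n = 2.
ΔG° = −nFE°cell = −(2)(96500)(−0.41) J/mol = +79.1 kJ/mol.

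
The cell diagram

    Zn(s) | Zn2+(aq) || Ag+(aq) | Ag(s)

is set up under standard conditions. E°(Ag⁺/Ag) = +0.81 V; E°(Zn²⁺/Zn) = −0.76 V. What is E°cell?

+1.57 V

By convention the left-hand electrode in cell notation is the anode (oxidation) and the right-hand electrode is the cathode (reduction).
E°cell = E°(right) − E°(left) = +0.81 − (−0.76) = +1.57 V.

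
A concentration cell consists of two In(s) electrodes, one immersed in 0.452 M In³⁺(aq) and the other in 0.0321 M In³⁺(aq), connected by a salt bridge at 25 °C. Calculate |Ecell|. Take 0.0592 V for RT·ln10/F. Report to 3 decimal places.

For a concentration cell E°cell = 0, since both electrodes use the same couple.
The compartment with the higher In³⁺(aq) concentration (0.452 M) acts as the cathode; ions are reduced there and produced at the dilute (0.0321 M) anode.
With n = 3, Ecell = −(0.0592/3)·log([dilute]/[conc]) = −(0.0592/3)·log(0.0321/0.452) = +0.023 V.

0.023 V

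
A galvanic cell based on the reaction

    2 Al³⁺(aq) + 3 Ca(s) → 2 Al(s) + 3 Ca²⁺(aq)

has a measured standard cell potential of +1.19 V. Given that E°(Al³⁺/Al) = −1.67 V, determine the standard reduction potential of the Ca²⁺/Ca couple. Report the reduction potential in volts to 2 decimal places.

−2.86 V

In the reaction as written the Al³⁺/Al couple is reduced (cathode) and Ca²⁺/Ca is oxidized (anode), so E°cell = E°(Al³⁺/Al) − E°(Ca²⁺/Ca).
E°(Ca²⁺/Ca) = E°(cathode) − E°cell = −1.67 − (+1.19) = −2.86 V.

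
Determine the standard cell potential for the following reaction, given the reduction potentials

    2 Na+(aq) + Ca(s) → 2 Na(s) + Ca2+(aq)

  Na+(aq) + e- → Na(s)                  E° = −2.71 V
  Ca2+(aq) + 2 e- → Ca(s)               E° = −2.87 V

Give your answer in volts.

+0.16 V

In the reaction as written, Na+(aq) is reduced (cathode) and Ca2+(aq) is produced by oxidation at the anode.
E°cell = E°(cathode) − E°(anode) = −2.71 − (−2.87) = +0.16 V.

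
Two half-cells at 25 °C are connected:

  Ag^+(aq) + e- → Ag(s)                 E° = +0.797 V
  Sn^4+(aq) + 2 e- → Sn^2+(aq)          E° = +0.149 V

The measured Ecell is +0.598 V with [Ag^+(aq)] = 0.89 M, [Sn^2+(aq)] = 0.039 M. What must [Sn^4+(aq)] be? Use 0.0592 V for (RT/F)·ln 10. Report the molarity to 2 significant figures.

1.5 M

The Ag⁺/Ag couple has the larger reduction potential, so it is the cathode: E°cell = +0.797 − (+0.149) = +0.648 V and n = 2.
From the Nernst equation, log Q = n(E° − E)/0.0592 = 2·(+0.648 − (+0.598))/0.0592 = 1.689.
Balancing electrons gives 2 Ag^+(aq) + Sn^2+(aq) → 2 Ag(s) + Sn^4+(aq); thus Q = [Sn^4+(aq)] / ([Ag^+(aq)]^2·[Sn^2+(aq)]).
Solving for the unknown gives log [Sn^4+(aq)] = 0.179, so [Sn^4+(aq)] ≈ 1.5 M.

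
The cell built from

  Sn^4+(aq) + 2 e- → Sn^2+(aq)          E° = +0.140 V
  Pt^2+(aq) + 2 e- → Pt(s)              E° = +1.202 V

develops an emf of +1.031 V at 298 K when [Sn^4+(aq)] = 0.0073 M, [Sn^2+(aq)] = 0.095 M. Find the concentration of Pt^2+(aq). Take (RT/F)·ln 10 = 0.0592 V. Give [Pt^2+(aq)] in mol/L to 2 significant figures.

With Pt²⁺/Pt at the cathode and Sn⁴⁺/Sn²⁺ at the anode, E°cell = +1.202 − (+0.140) = +1.062 V (n = 2).
Rearranging E = E° − (0.0592/n)·log Q gives log Q = 2(+1.062 − (+1.031))/0.0592 = 1.047.
Balancing electrons gives Pt^2+(aq) + Sn^2+(aq) → Pt(s) + Sn^4+(aq); thus Q = [Sn^4+(aq)] / ([Pt^2+(aq)]·[Sn^2+(aq)]).
Substituting the known concentrations and solving, log [Pt^2+(aq)] = −2.161 and [Pt^2+(aq)] = 0.0069 M.

0.0069 M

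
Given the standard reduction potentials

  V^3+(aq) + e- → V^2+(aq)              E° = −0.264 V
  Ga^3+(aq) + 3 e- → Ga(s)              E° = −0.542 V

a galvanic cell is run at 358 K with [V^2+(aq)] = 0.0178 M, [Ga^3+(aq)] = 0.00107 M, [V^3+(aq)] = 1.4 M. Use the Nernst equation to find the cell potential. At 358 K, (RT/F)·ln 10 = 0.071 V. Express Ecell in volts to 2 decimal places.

Since E°(V³⁺/V²⁺) > E°(Ga³⁺/Ga), V³⁺/V²⁺ serves as the cathode.
E°cell = −0.264 − (−0.542) = +0.278 V, with n = 3 electrons transferred.
For the overall reaction 3 V^3+(aq) + Ga(s) → 3 V^2+(aq) + Ga^3+(aq), Q = ([V^2+(aq)]^3·[Ga^3+(aq)]) / [V^3+(aq)]^3 = 2.2×10^−9, giving log Q = −8.658.
By the Nernst equation, E = +0.278 − (0.071/3)·(−8.658) = +0.48 V.

+0.48 V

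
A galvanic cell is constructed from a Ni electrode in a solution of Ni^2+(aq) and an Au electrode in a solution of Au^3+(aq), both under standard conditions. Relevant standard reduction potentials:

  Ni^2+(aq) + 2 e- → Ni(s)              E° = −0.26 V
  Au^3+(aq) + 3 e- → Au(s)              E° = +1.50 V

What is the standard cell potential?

+1.76 V

The Au³⁺/Au couple has the higher E°, so Au ion is reduced (cathode) and Ni is oxidized (anode).
E°cell = E°(cathode) − E°(anode) = +1.50 − (−0.26) = +1.76 V.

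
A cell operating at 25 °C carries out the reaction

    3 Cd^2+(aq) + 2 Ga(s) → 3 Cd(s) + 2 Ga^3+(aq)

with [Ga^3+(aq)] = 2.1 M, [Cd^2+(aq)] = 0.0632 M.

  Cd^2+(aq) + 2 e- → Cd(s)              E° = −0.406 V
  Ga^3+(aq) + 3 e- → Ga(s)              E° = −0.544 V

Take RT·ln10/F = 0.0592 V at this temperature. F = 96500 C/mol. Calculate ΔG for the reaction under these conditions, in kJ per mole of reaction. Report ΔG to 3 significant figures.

−55.6 kJ/mol

With Cd²⁺/Cd reduced at the cathode, E°cell = −0.406 − (−0.544) = +0.138 V and n = 6.
The reaction quotient is [Ga^3+(aq)]^2 / [Cd^2+(aq)]^3 = 1.75×10^4; by Nernst, E = +0.138 − (0.0592/6)(4.242) = +0.0961 V.
Then ΔG = −nFE = −6 × 96500 × +0.0961 J/mol = −55.6 kJ/mol.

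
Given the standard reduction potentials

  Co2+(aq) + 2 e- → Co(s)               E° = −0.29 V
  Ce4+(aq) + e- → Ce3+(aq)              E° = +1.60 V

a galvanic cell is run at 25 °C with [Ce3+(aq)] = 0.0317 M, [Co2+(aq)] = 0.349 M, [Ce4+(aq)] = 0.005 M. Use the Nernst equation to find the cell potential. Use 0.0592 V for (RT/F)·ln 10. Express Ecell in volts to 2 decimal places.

+1.86 V

Ce⁴⁺/Ce³⁺ is reduced (cathode, E° = +1.60 V) and Co²⁺/Co is oxidized (anode).
E°cell = +1.60 − (−0.29) = +1.89 V, with n = 2 electrons transferred.
Balancing gives 2 Ce4+(aq) + Co(s) → 2 Ce3+(aq) + Co2+(aq); hence Q = ([Ce3+(aq)]^2·[Co2+(aq)]) / [Ce4+(aq)]^2 = 14 (log Q = 1.147).
By the Nernst equation, E = +1.89 − (0.0592/2)·(1.147) = +1.86 V.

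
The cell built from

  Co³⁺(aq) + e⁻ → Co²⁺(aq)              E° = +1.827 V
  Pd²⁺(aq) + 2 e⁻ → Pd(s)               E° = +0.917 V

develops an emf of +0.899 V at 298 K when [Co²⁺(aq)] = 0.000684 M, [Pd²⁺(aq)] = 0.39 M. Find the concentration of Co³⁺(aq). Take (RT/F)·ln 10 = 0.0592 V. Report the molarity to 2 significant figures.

With Co³⁺/Co²⁺ at the cathode and Pd²⁺/Pd at the anode, E°cell = +1.827 − (+0.917) = +0.910 V (n = 2).
Since E = E° − (0.0592/n)·log Q, log Q = n(E° − E)/0.0592 = 0.372.
The balanced reaction is 2 Co³⁺(aq) + Pd(s) → 2 Co²⁺(aq) + Pd²⁺(aq), so Q = ([Co²⁺(aq)]^2·[Pd²⁺(aq)]) / [Co³⁺(aq)]^2.
Substituting the known concentrations and solving, log [Co³⁺(aq)] = −3.555 and [Co³⁺(aq)] = 0.00028 M.

0.00028 M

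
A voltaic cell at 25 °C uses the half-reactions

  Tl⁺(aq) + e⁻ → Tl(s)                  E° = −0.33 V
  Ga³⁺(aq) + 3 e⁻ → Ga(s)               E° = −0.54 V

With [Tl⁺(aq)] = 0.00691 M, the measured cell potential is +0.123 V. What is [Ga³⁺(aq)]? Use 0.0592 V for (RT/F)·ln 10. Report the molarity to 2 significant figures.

0.0085 M

With Tl⁺/Tl at the cathode and Ga³⁺/Ga at the anode, E°cell = −0.33 − (−0.54) = +0.21 V (n = 3).
Rearranging E = E° − (0.0592/n)·log Q gives log Q = 3(+0.21 − (+0.123))/0.0592 = 4.409.
The balanced reaction is 3 Tl⁺(aq) + Ga(s) → 3 Tl(s) + Ga³⁺(aq), so Q = [Ga³⁺(aq)] / [Tl⁺(aq)]^3.
Substituting the known concentrations and solving, log [Ga³⁺(aq)] = −2.073 and [Ga³⁺(aq)] = 0.0085 M.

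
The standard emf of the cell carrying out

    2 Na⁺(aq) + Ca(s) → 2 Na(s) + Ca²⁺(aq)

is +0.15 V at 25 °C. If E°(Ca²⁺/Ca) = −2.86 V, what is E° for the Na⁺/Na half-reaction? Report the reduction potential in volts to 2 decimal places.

−2.71 V

In the reaction as written the Na⁺/Na couple is reduced (cathode) and Ca²⁺/Ca is oxidized (anode), so E°cell = E°(Na⁺/Na) − E°(Ca²⁺/Ca).
E°(Na⁺/Na) = E°cell + E°(anode) = +0.15 + (−2.86) = −2.71 V.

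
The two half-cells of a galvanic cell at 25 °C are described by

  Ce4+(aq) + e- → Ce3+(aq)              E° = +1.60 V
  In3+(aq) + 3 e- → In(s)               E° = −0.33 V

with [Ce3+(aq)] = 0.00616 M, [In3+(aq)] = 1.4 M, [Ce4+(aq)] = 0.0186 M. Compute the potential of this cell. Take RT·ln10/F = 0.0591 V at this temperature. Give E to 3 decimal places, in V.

+1.955 V

Ce⁴⁺/Ce³⁺ is reduced (cathode, E° = +1.60 V) and In³⁺/In is oxidized (anode).
E°cell = E°cat − E°an = +1.60 − (−0.33) = +1.93 V; n = 3.
The balanced reaction is 3 Ce4+(aq) + In(s) → 3 Ce3+(aq) + In3+(aq), so Q = ([Ce3+(aq)]^3·[In3+(aq)]) / [Ce4+(aq)]^3 = 0.0509 and log Q = −1.294.
Applying E = E° − (RT ln10/nF)·log Q gives +1.93 − (0.0591/3)(−1.294) = +1.955 V.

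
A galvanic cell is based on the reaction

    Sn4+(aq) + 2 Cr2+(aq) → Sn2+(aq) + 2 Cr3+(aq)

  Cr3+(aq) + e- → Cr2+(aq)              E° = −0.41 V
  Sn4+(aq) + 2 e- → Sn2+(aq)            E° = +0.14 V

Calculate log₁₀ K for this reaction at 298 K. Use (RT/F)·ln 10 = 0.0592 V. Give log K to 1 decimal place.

The Sn⁴⁺/Sn²⁺ couple is reduced (cathode); E°cell = +0.14 − (−0.41) = +0.55 V with n = 2.
At equilibrium E = 0, so log K = nE°cell / 0.0592 = (2)(+0.55) / 0.0592 = 18.6.

log K = 18.6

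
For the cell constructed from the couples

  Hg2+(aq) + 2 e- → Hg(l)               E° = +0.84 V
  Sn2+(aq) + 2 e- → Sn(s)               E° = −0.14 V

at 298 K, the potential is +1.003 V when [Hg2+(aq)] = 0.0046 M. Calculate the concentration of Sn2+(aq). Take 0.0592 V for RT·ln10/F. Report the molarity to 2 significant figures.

With Hg²⁺/Hg at the cathode and Sn²⁺/Sn at the anode, E°cell = +0.84 − (−0.14) = +0.98 V (n = 2).
Rearranging E = E° − (0.0592/n)·log Q gives log Q = 2(+0.98 − (+1.003))/0.0592 = −0.777.
For Hg2+(aq) + Sn(s) → Hg(l) + Sn2+(aq), the reaction quotient is Q = [Sn2+(aq)] / [Hg2+(aq)].
Isolating [Sn2+(aq)] in Q = 10^{−0.777} yields log [Sn2+(aq)] = −3.114, i.e. 0.00077 M.

0.00077 M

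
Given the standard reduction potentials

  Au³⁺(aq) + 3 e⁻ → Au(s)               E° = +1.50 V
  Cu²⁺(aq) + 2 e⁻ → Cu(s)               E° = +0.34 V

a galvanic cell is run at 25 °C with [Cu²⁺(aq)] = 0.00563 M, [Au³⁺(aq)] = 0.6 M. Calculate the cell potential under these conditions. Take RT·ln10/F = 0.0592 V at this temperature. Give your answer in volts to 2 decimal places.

+1.22 V

Au³⁺/Au is reduced (cathode, E° = +1.50 V) and Cu²⁺/Cu is oxidized (anode).
The standard potential is +1.50 − (+0.34) = +1.16 V and the balanced reaction transfers n = 6 electrons.
The balanced reaction is 2 Au³⁺(aq) + 3 Cu(s) → 2 Au(s) + 3 Cu²⁺(aq), so Q = [Cu²⁺(aq)]^3 / [Au³⁺(aq)]^2 = 4.96×10^−7 and log Q = −6.305.
E = E° − (0.0592/n)·log Q = +1.16 − (0.0592/6)(−6.305) = +1.22 V.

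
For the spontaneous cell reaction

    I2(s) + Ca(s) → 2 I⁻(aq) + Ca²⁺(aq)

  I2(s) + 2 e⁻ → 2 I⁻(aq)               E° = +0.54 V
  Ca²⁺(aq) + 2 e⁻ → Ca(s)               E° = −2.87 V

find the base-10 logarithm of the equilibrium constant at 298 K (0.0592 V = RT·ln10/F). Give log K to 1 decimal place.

log K = 115.2

The I₂/I⁻ couple is reduced (cathode); E°cell = +0.54 − (−2.87) = +3.41 V with n = 2.
At equilibrium E = 0, so log K = nE°cell / 0.0592 = (2)(+3.41) / 0.0592 = 115.2.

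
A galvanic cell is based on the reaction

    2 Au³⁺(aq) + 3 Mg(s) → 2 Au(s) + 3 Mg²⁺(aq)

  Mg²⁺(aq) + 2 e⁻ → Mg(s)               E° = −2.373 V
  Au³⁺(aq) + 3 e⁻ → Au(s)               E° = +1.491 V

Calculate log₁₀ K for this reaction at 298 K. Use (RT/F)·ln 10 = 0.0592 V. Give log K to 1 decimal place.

log K = 391.6

The Au³⁺/Au couple is reduced (cathode); E°cell = +1.491 − (−2.373) = +3.864 V with n = 6.
At equilibrium E = 0, so log K = nE°cell / 0.0592 = (6)(+3.864) / 0.0592 = 391.6.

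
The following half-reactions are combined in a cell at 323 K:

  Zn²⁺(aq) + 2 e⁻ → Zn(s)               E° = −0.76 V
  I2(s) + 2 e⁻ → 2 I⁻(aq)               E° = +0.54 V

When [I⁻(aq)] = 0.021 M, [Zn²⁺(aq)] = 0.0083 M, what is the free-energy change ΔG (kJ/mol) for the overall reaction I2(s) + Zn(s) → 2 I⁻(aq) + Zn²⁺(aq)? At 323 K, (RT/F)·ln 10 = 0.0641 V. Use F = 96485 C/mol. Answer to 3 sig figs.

−284 kJ/mol

With I₂/I⁻ reduced at the cathode, E°cell = +0.54 − (−0.76) = +1.30 V and n = 2.
Q = [I⁻(aq)]^2·[Zn²⁺(aq)] = 3.66×10^−6, so log Q = −5.436 and E = +1.30 − (0.0641/2)(−5.436) = +1.4742 V.
Then ΔG = −nFE = −2 × 96485 × +1.4742 J/mol = −284 kJ/mol.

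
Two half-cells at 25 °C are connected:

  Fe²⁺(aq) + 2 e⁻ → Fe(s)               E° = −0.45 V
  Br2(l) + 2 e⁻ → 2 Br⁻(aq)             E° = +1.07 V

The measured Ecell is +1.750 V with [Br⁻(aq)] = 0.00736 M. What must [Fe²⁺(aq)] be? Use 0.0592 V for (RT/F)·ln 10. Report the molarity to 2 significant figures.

Br₂/Br⁻ is the cathode (higher E°); E°cell = +1.07 − (−0.45) = +1.52 V with n = 2.
Since E = E° − (0.0592/n)·log Q, log Q = n(E° − E)/0.0592 = −7.770.
The balanced reaction is Br2(l) + Fe(s) → 2 Br⁻(aq) + Fe²⁺(aq), so Q = [Br⁻(aq)]^2·[Fe²⁺(aq)].
Solving for the unknown gives log [Fe²⁺(aq)] = −3.504, so [Fe²⁺(aq)] ≈ 0.00031 M.

0.00031 M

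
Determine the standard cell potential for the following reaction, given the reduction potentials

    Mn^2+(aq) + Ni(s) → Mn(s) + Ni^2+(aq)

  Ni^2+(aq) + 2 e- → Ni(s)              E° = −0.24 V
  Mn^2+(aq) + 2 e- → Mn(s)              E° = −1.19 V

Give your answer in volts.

In the reaction as written, Mn^2+(aq) is reduced (cathode) and Ni^2+(aq) is produced by oxidation at the anode.
E°cell = E°(cathode) − E°(anode) = −1.19 − (−0.24) = −0.95 V.
The negative E°cell means the reaction is non-spontaneous in the direction written.

−0.95 V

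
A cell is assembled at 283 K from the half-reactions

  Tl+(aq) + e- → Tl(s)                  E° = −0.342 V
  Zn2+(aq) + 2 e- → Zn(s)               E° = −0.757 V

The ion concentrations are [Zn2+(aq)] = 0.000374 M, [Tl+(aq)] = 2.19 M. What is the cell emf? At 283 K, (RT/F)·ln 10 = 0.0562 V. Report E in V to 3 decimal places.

+0.530 V

Since E°(Tl⁺/Tl) > E°(Zn²⁺/Zn), Tl⁺/Tl serves as the cathode.
E°cell = E°cat − E°an = −0.342 − (−0.757) = +0.415 V; n = 2.
Balancing gives 2 Tl+(aq) + Zn(s) → 2 Tl(s) + Zn2+(aq); hence Q = [Zn2+(aq)] / [Tl+(aq)]^2 = 7.8×10^−5 (log Q = −4.108).
By the Nernst equation, E = +0.415 − (0.0562/2)·(−4.108) = +0.530 V.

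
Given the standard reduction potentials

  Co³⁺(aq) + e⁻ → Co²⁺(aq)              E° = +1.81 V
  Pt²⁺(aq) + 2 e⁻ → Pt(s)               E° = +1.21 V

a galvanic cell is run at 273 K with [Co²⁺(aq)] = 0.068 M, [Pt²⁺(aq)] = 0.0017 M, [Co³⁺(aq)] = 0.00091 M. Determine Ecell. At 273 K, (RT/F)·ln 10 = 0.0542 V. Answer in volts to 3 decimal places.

The Co³⁺/Co²⁺ couple has the more positive E°, so it is the cathode; Pt²⁺/Pt is the anode.
E°cell = E°cat − E°an = +1.81 − (+1.21) = +0.60 V; n = 2.
For the overall reaction 2 Co³⁺(aq) + Pt(s) → 2 Co²⁺(aq) + Pt²⁺(aq), Q = ([Co²⁺(aq)]^2·[Pt²⁺(aq)]) / [Co³⁺(aq)]^2 = 9.49, giving log Q = 0.977.
Applying E = E° − (RT ln10/nF)·log Q gives +0.60 − (0.0542/2)(0.977) = +0.574 V.

+0.574 V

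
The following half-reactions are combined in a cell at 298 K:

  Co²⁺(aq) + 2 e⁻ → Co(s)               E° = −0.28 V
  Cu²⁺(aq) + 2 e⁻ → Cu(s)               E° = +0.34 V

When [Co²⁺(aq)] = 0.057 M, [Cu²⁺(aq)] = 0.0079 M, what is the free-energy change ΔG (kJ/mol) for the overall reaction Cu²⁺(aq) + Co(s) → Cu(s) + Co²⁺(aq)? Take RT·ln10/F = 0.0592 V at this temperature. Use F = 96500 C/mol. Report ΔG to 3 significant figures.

−115 kJ/mol

E°cell = +0.34 − (−0.28) = +0.62 V; the balanced reaction transfers n = 2 electrons.
Here Q = [Co²⁺(aq)] / [Cu²⁺(aq)] = 7.22 (log Q = 0.858), giving E = +0.62 − (0.0592/2)·(0.858) = +0.5946 V.
Finally ΔG = −nFE = −(2)(96500 C/mol)(+0.5946 V) = −115 kJ/mol.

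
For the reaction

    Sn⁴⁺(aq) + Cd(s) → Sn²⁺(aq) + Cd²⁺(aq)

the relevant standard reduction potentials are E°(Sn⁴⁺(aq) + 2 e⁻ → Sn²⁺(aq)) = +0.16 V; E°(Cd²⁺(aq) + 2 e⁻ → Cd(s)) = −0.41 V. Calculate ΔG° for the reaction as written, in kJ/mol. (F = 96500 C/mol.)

−110 kJ/mol

In the reaction as written Sn⁴⁺(aq) is reduced, so the Sn⁴⁺/Sn²⁺ couple is the cathode and Cd²⁺/Cd is the anode.
E°cell = +0.16 − (−0.41) = +0.57 V; balancing electrons gives n = 2.
ΔG° = −nFE°cell = −(2)(96500)(+0.57) J/mol = −110 kJ/mol.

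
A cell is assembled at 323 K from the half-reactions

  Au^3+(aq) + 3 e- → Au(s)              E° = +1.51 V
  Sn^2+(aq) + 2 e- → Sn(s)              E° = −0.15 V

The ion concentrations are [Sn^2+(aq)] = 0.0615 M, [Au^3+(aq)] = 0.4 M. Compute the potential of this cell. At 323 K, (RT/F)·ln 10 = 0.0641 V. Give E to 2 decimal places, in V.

+1.69 V

The Au³⁺/Au couple has the more positive E°, so it is the cathode; Sn²⁺/Sn is the anode.
The standard potential is +1.51 − (−0.15) = +1.66 V and the balanced reaction transfers n = 6 electrons.
Balancing gives 2 Au^3+(aq) + 3 Sn(s) → 2 Au(s) + 3 Sn^2+(aq); hence Q = [Sn^2+(aq)]^3 / [Au^3+(aq)]^2 = 0.00145 (log Q = −2.837).
Applying E = E° − (RT ln10/nF)·log Q gives +1.66 − (0.0641/6)(−2.837) = +1.69 V.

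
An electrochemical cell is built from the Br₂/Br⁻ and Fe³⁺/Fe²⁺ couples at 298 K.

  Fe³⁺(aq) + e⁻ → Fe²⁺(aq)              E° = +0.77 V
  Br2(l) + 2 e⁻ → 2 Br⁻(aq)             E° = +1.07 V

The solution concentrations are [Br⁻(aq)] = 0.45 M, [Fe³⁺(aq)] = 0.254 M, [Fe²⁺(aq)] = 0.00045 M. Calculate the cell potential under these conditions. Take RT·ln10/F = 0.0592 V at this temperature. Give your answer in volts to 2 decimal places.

+0.16 V

Br₂/Br⁻ is reduced (cathode, E° = +1.07 V) and Fe³⁺/Fe²⁺ is oxidized (anode).
The standard potential is +1.07 − (+0.77) = +0.30 V and the balanced reaction transfers n = 2 electrons.
For the overall reaction Br2(l) + 2 Fe²⁺(aq) → 2 Br⁻(aq) + 2 Fe³⁺(aq), Q = ([Br⁻(aq)]^2·[Fe³⁺(aq)]^2) / [Fe²⁺(aq)]^2 = 6.45×10^4, giving log Q = 4.810.
E = E° − (0.0592/n)·log Q = +0.30 − (0.0592/2)(4.810) = +0.16 V.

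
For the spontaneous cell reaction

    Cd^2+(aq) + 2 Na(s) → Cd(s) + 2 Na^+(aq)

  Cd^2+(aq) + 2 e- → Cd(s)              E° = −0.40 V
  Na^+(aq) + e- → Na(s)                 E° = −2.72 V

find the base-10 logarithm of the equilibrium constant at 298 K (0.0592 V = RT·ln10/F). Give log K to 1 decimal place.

The Cd²⁺/Cd couple is reduced (cathode); E°cell = −0.40 − (−2.72) = +2.32 V with n = 2.
At equilibrium E = 0, so log K = nE°cell / 0.0592 = (2)(+2.32) / 0.0592 = 78.4.

log K = 78.4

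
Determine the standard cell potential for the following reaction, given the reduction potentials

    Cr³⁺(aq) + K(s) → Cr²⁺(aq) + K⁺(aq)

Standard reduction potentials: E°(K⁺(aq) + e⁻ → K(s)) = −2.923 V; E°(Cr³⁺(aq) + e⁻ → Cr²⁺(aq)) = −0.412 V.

+2.511 V

Cr³⁺(aq) gains electrons, so the Cr³⁺/Cr²⁺ couple is the cathode; the K⁺/K couple is the anode.
E°cell = E°(cathode) − E°(anode) = −0.412 − (−2.923) = +2.511 V.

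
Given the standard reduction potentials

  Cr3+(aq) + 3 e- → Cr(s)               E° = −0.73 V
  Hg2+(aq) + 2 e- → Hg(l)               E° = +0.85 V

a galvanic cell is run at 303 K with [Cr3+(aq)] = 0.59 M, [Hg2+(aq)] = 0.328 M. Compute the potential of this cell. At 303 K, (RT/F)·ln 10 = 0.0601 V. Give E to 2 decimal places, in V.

Hg²⁺/Hg is reduced (cathode, E° = +0.85 V) and Cr³⁺/Cr is oxidized (anode).
E°cell = +0.85 − (−0.73) = +1.58 V, with n = 6 electrons transferred.
Balancing gives 3 Hg2+(aq) + 2 Cr(s) → 3 Hg(l) + 2 Cr3+(aq); hence Q = [Cr3+(aq)]^2 / [Hg2+(aq)]^3 = 9.86 (log Q = 0.994).
E = E° − (0.0601/n)·log Q = +1.58 − (0.0601/6)(0.994) = +1.57 V.

+1.57 V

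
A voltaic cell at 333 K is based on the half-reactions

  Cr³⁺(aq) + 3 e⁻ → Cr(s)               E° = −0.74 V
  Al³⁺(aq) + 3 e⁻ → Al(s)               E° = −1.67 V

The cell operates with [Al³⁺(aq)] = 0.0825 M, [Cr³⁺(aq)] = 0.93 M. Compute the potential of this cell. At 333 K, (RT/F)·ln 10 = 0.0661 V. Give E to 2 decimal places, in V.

Since E°(Cr³⁺/Cr) > E°(Al³⁺/Al), Cr³⁺/Cr serves as the cathode.
E°cell = E°cat − E°an = −0.74 − (−1.67) = +0.93 V; n = 3.
For the overall reaction Cr³⁺(aq) + Al(s) → Cr(s) + Al³⁺(aq), Q = [Al³⁺(aq)] / [Cr³⁺(aq)] = 0.0887, giving log Q = −1.052.
By the Nernst equation, E = +0.93 − (0.0661/3)·(−1.052) = +0.95 V.

+0.95 V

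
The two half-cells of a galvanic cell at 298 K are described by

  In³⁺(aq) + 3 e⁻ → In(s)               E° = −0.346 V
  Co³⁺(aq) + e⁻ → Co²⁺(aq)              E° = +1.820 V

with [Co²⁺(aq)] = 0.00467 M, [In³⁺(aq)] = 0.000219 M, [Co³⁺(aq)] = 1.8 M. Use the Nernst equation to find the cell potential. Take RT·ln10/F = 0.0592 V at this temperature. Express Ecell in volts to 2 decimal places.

Since E°(Co³⁺/Co²⁺) > E°(In³⁺/In), Co³⁺/Co²⁺ serves as the cathode.
E°cell = E°cat − E°an = +1.820 − (−0.346) = +2.166 V; n = 3.
For the overall reaction 3 Co³⁺(aq) + In(s) → 3 Co²⁺(aq) + In³⁺(aq), Q = ([Co²⁺(aq)]^3·[In³⁺(aq)]) / [Co³⁺(aq)]^3 = 3.82×10^−12, giving log Q = −11.417.
E = E° − (0.0592/n)·log Q = +2.166 − (0.0592/3)(−11.417) = +2.39 V.

+2.39 V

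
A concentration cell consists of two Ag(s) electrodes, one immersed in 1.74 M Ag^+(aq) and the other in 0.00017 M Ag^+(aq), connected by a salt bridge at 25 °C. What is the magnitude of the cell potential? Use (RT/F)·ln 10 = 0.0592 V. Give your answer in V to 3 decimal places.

For a concentration cell E°cell = 0, since both electrodes use the same couple.
The compartment with the higher Ag^+(aq) concentration (1.74 M) acts as the cathode; ions are reduced there and produced at the dilute (0.00017 M) anode.
With n = 1, Ecell = −(0.0592/1)·log([dilute]/[conc]) = −(0.0592/1)·log(0.00017/1.74) = +0.237 V.

0.237 V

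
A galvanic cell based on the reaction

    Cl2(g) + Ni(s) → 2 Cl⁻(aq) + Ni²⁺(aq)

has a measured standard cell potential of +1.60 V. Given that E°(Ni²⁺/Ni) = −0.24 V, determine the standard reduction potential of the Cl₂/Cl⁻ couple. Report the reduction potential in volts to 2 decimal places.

In the reaction as written the Cl₂/Cl⁻ couple is reduced (cathode) and Ni²⁺/Ni is oxidized (anode), so E°cell = E°(Cl₂/Cl⁻) − E°(Ni²⁺/Ni).
E°(Cl₂/Cl⁻) = E°cell + E°(anode) = +1.60 + (−0.24) = +1.36 V.

+1.36 V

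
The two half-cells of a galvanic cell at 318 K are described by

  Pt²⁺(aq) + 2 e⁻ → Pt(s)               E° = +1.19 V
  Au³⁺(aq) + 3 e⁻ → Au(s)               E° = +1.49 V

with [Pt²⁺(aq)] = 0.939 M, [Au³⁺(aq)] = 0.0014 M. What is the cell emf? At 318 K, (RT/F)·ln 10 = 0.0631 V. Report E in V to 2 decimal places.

+0.24 V

Au³⁺/Au is reduced (cathode, E° = +1.49 V) and Pt²⁺/Pt is oxidized (anode).
The standard potential is +1.49 − (+1.19) = +0.30 V and the balanced reaction transfers n = 6 electrons.
For the overall reaction 2 Au³⁺(aq) + 3 Pt(s) → 2 Au(s) + 3 Pt²⁺(aq), Q = [Pt²⁺(aq)]^3 / [Au³⁺(aq)]^2 = 4.22×10^5, giving log Q = 5.626.
Applying E = E° − (RT ln10/nF)·log Q gives +0.30 − (0.0631/6)(5.626) = +0.24 V.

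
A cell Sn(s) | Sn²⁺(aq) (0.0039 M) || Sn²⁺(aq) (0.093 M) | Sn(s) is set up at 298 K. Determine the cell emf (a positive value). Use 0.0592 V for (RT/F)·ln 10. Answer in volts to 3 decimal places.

0.041 V

For a concentration cell E°cell = 0, since both electrodes use the same couple.
The compartment with the higher Sn²⁺(aq) concentration (0.093 M) acts as the cathode; ions are reduced there and produced at the dilute (0.0039 M) anode.
With n = 2, Ecell = −(0.0592/2)·log([dilute]/[conc]) = −(0.0592/2)·log(0.0039/0.093) = +0.041 V.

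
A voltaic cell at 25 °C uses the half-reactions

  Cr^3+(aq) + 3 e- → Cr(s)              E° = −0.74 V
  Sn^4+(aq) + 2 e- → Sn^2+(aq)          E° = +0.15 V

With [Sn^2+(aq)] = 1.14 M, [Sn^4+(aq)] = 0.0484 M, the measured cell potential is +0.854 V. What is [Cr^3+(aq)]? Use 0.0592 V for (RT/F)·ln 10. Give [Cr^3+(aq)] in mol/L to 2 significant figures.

Sn⁴⁺/Sn²⁺ is the cathode (higher E°); E°cell = +0.15 − (−0.74) = +0.89 V with n = 6.
From the Nernst equation, log Q = n(E° − E)/0.0592 = 6·(+0.89 − (+0.854))/0.0592 = 3.649.
Balancing electrons gives 3 Sn^4+(aq) + 2 Cr(s) → 3 Sn^2+(aq) + 2 Cr^3+(aq); thus Q = ([Sn^2+(aq)]^3·[Cr^3+(aq)]^2) / [Sn^4+(aq)]^3.
Solving for the unknown gives log [Cr^3+(aq)] = −0.234, so [Cr^3+(aq)] ≈ 0.58 M.

0.58 M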